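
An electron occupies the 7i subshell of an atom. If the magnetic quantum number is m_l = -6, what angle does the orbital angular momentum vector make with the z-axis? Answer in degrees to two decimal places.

θ ≈ 157.79°

7i means n = 7, l = 6.
|L| = √(l(l+1)) ℏ = √42 ℏ.
L_z = m_l ℏ = −6ℏ.
cos θ = L_z/|L| = -6/√42, so θ ≈ 157.79°.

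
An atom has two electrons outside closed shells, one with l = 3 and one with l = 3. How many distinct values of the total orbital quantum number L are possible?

7

The total orbital quantum number L ranges from |l₁ − l₂| to l₁ + l₂ in integer steps.
L ∈ {0, 1, 2, 3, 4, 5, 6}.
That is 7 values.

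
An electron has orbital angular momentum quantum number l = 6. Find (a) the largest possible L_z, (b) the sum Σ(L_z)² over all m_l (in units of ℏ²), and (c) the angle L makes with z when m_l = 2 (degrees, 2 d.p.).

L_z,max = 6ℏ; Σ(L_z)² = 182 ℏ²; θ(m_l=2) ≈ 72.02°

L_z,max = lℏ = 6ℏ.
Σ m_l² = 182, so Σ(L_z)² = 182 ℏ².
For m_l = 2: cos θ = 2/√42, θ ≈ 72.02°.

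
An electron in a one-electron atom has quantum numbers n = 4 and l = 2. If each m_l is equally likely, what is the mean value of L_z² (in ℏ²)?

m_l ∈ {-2, -1, 0, 1, 2}.
Average of L_z² over 5 states: 10/5 ℏ² = 2 ℏ².

⟨L_z²⟩ = 2 ℏ²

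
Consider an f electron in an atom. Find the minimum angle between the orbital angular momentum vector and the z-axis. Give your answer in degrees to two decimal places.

θ_min ≈ 30.00°

An f state has l = 3.
|L| = √(l(l+1)) ℏ = 2√3 ℏ.
The smallest angle corresponds to the largest L_z, i.e. m_l = l = 3, giving L_z = 3ℏ.
cos θ_min = 3/√12, so θ_min ≈ 30.00°.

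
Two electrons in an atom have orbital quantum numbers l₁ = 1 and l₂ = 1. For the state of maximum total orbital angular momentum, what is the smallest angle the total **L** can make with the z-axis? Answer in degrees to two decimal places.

θ_min ≈ 35.26°

Angular momentum addition gives L = |l₁ − l₂|, …, l₁ + l₂.
L ∈ {0, 1, 2}.
The maximum is L = 2, with |L_tot| = ℏ√(2·3) = √6 ℏ.
The minimum angle with z is arccos(2/√6) ≈ 35.26°.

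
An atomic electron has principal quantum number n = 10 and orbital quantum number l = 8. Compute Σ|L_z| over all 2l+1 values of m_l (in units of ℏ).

Σ|L_z| = 72 ℏ

m_l ∈ {-8, -7, -6, -5, -4, -3, -2, -1, 0, 1, 2, 3, 4, 5, 6, 7, 8}.
Σ|m_l| = 2(1+2+…+8) = 72.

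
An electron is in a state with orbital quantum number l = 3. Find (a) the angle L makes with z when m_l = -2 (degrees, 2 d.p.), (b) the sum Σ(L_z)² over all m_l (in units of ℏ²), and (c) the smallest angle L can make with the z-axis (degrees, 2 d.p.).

For m_l = -2: cos θ = -2/√12, θ ≈ 125.26°.
Σ m_l² = 28, so Σ(L_z)² = 28 ℏ².
cos θ_min = 3/√12, so θ_min ≈ 30.00°.

θ(m_l=-2) ≈ 125.26°; Σ(L_z)² = 28 ℏ²; θ_min ≈ 30.00°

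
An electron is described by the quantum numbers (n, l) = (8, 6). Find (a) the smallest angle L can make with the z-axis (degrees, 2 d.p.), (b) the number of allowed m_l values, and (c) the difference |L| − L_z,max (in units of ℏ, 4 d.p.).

cos θ_min = 6/√42, so θ_min ≈ 22.21°.
There are 2l+1 = 13 values of m_l.
|L| − L_z,max = (√42 − 6)ℏ ≈ 0.4807ℏ.

θ_min ≈ 22.21°; 13 values; |L|−L_z,max ≈ 0.4807ℏ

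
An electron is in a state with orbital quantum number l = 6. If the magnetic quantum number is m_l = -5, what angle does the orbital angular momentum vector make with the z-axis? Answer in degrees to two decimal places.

|L| = √(l(l+1)) ℏ = √42 ℏ.
L_z = m_l ℏ = −5ℏ.
cos θ = L_z/|L| = -5/√42, so θ ≈ 140.49°.

θ ≈ 140.49°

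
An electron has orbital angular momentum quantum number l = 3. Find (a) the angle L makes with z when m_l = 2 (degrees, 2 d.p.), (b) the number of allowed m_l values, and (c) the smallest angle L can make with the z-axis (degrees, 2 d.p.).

For m_l = 2: cos θ = 2/√12, θ ≈ 54.74°.
There are 2l+1 = 7 values of m_l.
cos θ_min = 3/√12, so θ_min ≈ 30.00°.

θ(m_l=2) ≈ 54.74°; 7 values; θ_min ≈ 30.00°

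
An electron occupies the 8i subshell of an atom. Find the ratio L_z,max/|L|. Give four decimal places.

L_z,max/|L| = 0.9258

8i means n = 8, l = 6.
|L| = √42 ℏ ≈ 6.4807ℏ, while L_z,max = lℏ = 6ℏ.
L_z,max/|L| = 6/√42 = 0.9258.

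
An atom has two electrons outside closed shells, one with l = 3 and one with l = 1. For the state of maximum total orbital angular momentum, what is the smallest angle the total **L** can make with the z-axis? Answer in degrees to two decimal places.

θ_min ≈ 26.57°

L runs from |3 − 1| = 2 to 3 + 1 = 4.
Allowed values: L = 2, 3, 4.
The maximum is L = 4, with |L_tot| = ℏ√(4·5) = 2√5 ℏ.
The minimum angle with z is arccos(4/√20) ≈ 26.57°.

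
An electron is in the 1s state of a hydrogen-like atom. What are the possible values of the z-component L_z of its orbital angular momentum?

1s means n = 1, l = 0.
L_z = m_l ℏ with m_l ranging from −l to +l in integer steps.
For l = 0: m_l ∈ {0}.

L_z ∈ {0}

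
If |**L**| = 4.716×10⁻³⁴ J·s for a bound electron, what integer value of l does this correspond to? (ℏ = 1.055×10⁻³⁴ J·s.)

l = 4

Dividing by ℏ: |L|/ℏ ≈ 4.470.
(|L|/ℏ)² = l(l+1) ≈ 19.98 ⇒ l = 4.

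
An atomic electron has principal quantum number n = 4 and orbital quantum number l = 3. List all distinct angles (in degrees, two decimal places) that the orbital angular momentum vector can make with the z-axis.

θ ∈ {30.00°, 54.74°, 73.22°, 90.00°, 106.78°, 125.26°, 150.00°}

|L| = √(l(l+1)) ℏ = 2√3 ℏ.
cos θ = m_l/√12 for each m_l ∈ {-3, -2, -1, 0, 1, 2, 3}.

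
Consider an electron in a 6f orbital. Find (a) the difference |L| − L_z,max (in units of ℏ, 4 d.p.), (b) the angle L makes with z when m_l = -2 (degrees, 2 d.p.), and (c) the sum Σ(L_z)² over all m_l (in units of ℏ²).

The 6f subshell has l = 3.
|L| − L_z,max = (2√3 − 3)ℏ ≈ 0.4641ℏ.
For m_l = -2: cos θ = -2/√12, θ ≈ 125.26°.
Σ m_l² = 28, so Σ(L_z)² = 28 ℏ².

|L|−L_z,max ≈ 0.4641ℏ; θ(m_l=-2) ≈ 125.26°; Σ(L_z)² = 28 ℏ²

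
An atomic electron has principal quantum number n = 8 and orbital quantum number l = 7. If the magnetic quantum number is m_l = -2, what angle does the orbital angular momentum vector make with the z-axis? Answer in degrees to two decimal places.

|L| = √(l(l+1)) ℏ = 2√14 ℏ.
L_z = m_l ℏ = −2ℏ.
cos θ = L_z/|L| = -2/√56, so θ ≈ 105.50°.

θ ≈ 105.50°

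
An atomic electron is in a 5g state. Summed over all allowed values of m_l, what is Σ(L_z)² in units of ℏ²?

For 5g, l = 4.
m_l runs from −4 to 4, i.e. {-4, -3, -2, -1, 0, 1, 2, 3, 4}.
Summing m² from −4 to 4: Σ m_l² = 60.

Σ(L_z)² = 60 ℏ²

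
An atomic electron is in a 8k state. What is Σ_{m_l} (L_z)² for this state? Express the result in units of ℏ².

Σ(L_z)² = 280 ℏ²

8k means n = 8, l = 7.
The allowed m_l values are -7, -6, -5, -4, -3, -2, -1, 0, 1, 2, 3, 4, 5, 6, 7.
Summing m² from −7 to 7: Σ m_l² = 280.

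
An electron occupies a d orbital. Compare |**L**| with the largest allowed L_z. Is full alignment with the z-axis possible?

The letter d corresponds to l = 2.
|L| = √6 ℏ ≈ 2.4495ℏ, while L_z,max = lℏ = 2ℏ.
Since |L| > L_z,max, the vector can never point exactly along z; the closest it comes is θ_min = arccos(2/√6) ≈ 35.3°.

No: L_z,max = 2ℏ < |L| = √6 ℏ ≈ 2.449ℏ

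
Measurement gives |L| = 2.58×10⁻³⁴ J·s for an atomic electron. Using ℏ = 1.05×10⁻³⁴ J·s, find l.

Dividing by ℏ: |L|/ℏ ≈ 2.457.
(|L|/ℏ)² = l(l+1) ≈ 6.04 ⇒ l = 2.

l = 2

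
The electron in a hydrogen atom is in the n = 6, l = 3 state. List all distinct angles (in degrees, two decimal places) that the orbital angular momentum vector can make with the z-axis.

|L| = √(l(l+1)) ℏ = 2√3 ℏ.
cos θ = m_l/√12 for each m_l ∈ {-3, -2, -1, 0, 1, 2, 3}.

θ ∈ {30.00°, 54.74°, 73.22°, 90.00°, 106.78°, 125.26°, 150.00°}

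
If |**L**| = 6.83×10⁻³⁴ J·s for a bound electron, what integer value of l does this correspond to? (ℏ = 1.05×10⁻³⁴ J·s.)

Dividing by ℏ: |L|/ℏ ≈ 6.505.
(|L|/ℏ)² = l(l+1) ≈ 42.31 ⇒ l = 6.

l = 6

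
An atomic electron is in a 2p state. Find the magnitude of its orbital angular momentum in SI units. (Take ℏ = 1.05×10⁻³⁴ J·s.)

The 2p subshell has l = 1.
|L| = ℏ√(l(l+1)) = ℏ√(1·2) = √2 ℏ
Numerically, |L| = 1.414 × (1.05×10⁻³⁴ J·s) = 1.48×10⁻³⁴ J·s.

|L| = 1.48×10⁻³⁴ J·s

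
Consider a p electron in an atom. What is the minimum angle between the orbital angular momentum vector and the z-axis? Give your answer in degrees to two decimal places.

A p state has l = 1.
|L|² = l(l+1)ℏ² = 2ℏ², so |L| = √2 ℏ.
The smallest angle corresponds to the largest L_z, i.e. m_l = l = 1, giving L_z = 1ℏ.
cos θ_min = 1/√2, so θ_min ≈ 45.00°.

θ_min ≈ 45.00°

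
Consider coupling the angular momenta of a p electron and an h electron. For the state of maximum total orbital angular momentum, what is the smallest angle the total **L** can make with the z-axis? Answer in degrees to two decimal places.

The total orbital quantum number L ranges from |l₁ − l₂| to l₁ + l₂ in integer steps.
So L can be 4, 5, 6.
The maximum is L = 6, with |L_tot| = ℏ√(6·7) = √42 ℏ.
The minimum angle with z is arccos(6/√42) ≈ 22.21°.

θ_min ≈ 22.21°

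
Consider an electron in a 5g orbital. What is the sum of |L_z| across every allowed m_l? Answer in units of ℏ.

Σ|L_z| = 20 ℏ

For 5g, l = 4.
m_l ∈ {-4, -3, -2, -1, 0, 1, 2, 3, 4}.
Σ|m_l| = 2·4(4+1)/2 = 20.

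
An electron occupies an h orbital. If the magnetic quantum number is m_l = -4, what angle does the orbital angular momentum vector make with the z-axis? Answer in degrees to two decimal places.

H corresponds to l = 5.
|L|² = l(l+1)ℏ² = 30ℏ², so |L| = √30 ℏ.
L_z = m_l ℏ = −4ℏ.
cos θ = L_z/|L| = -4/√30, so θ ≈ 136.91°.

θ ≈ 136.91°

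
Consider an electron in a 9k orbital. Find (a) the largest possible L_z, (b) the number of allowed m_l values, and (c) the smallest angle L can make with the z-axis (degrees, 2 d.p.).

L_z,max = 7ℏ; 15 values; θ_min ≈ 20.70°

9k means n = 9, l = 7.
L_z,max = lℏ = 7ℏ.
There are 2l+1 = 15 values of m_l.
cos θ_min = 7/√56, so θ_min ≈ 20.70°.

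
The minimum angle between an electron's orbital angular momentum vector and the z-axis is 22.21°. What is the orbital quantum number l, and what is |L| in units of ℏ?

cos²θ_min = l/(l+1) = 0.8571.
Thus l = 0.8571/(1 − 0.8571) ≈ 6.
Then |L| = ℏ√(6·7) = √42 ℏ.

l = 6, |L| = √42 ℏ ≈ 6.481ℏ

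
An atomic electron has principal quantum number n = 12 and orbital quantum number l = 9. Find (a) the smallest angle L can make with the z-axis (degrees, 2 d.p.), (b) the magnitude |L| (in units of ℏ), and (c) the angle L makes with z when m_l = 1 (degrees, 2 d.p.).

θ_min ≈ 18.43°; |L| = 3√10 ℏ ≈ 9.487ℏ; θ(m_l=1) ≈ 83.95°

cos θ_min = 9/√90, so θ_min ≈ 18.43°.
|L| = ℏ√(9·10) = 3√10 ℏ ≈ 9.487ℏ.
For m_l = 1: cos θ = 1/√90, θ ≈ 83.95°.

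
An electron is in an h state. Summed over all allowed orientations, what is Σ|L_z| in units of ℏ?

An h state has l = 5.
The allowed m_l values are -5, -4, -3, -2, -1, 0, 1, 2, 3, 4, 5.
Σ|m_l| = l(l+1) = 30.

Σ|L_z| = 30 ℏ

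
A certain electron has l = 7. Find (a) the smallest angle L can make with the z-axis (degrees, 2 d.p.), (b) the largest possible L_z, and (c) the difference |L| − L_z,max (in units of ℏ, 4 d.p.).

cos θ_min = 7/√56, so θ_min ≈ 20.70°.
L_z,max = lℏ = 7ℏ.
|L| − L_z,max = (2√14 − 7)ℏ ≈ 0.4833ℏ.

θ_min ≈ 20.70°; L_z,max = 7ℏ; |L|−L_z,max ≈ 0.4833ℏ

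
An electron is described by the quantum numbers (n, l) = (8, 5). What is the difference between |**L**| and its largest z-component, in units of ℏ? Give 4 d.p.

|L| − L_z,max ≈ 0.4772ℏ

|L| = √30 ℏ ≈ 5.4772ℏ, while L_z,max = lℏ = 5ℏ.
The difference is (√30 − 5)ℏ ≈ 0.4772ℏ.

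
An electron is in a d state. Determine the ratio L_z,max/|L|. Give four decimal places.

L_z,max/|L| = 0.8165

For a d orbital, l = 2.
|L| = √6 ℏ ≈ 2.4495ℏ, while L_z,max = lℏ = 2ℏ.
L_z,max/|L| = 2/√6 = 0.8165.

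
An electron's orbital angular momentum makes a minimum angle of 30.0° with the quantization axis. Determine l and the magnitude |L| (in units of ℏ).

cos θ_min = l/√(l(l+1)) = √(l/(l+1)), so l/(l+1) = cos²(30.0°) = 0.7500.
Solving: l = 3.
Then |L| = ℏ√(3·4) = 2√3 ℏ.

l = 3, |L| = 2√3 ℏ ≈ 3.464ℏ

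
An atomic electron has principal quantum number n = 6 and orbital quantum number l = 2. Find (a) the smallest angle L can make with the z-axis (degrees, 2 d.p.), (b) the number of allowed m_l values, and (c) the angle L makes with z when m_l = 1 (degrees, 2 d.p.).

θ_min ≈ 35.26°; 5 values; θ(m_l=1) ≈ 65.91°

cos θ_min = 2/√6, so θ_min ≈ 35.26°.
There are 2l+1 = 5 values of m_l.
For m_l = 1: cos θ = 1/√6, θ ≈ 65.91°.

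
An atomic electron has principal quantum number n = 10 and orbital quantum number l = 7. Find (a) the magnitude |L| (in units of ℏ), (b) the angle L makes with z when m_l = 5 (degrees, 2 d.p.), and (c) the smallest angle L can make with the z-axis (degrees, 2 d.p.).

|L| = ℏ√(7·8) = 2√14 ℏ ≈ 7.483ℏ.
For m_l = 5: cos θ = 5/√56, θ ≈ 48.08°.
cos θ_min = 7/√56, so θ_min ≈ 20.70°.

|L| = 2√14 ℏ ≈ 7.483ℏ; θ(m_l=5) ≈ 48.08°; θ_min ≈ 20.70°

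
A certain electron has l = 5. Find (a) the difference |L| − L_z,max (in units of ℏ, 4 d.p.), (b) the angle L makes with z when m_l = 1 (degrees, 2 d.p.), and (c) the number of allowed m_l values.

|L|−L_z,max ≈ 0.4772ℏ; θ(m_l=1) ≈ 79.48°; 11 values

|L| − L_z,max = (√30 − 5)ℏ ≈ 0.4772ℏ.
For m_l = 1: cos θ = 1/√30, θ ≈ 79.48°.
There are 2l+1 = 11 values of m_l.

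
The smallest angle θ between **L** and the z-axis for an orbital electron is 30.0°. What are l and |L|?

cos²θ_min = l/(l+1) = 0.7500.
Solving: l = 3.
Then |L| = ℏ√(3·4) = 2√3 ℏ.

l = 3, |L| = 2√3 ℏ ≈ 3.464ℏ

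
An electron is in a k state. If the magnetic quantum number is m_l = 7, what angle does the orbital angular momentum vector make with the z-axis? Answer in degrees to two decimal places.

θ ≈ 20.70°

For a k orbital, l = 7.
|L| = ℏ√(l(l+1)) = 2√14 ℏ.
L_z = m_l ℏ = 7ℏ.
cos θ = L_z/|L| = 7/√56, so θ ≈ 20.70°.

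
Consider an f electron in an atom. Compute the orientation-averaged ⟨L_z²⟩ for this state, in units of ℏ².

⟨L_z²⟩ = 4 ℏ²

For an f orbital, l = 3.
The allowed m_l values are -3, -2, -1, 0, 1, 2, 3.
Average of L_z² over 7 states: 28/7 ℏ² = 4 ℏ².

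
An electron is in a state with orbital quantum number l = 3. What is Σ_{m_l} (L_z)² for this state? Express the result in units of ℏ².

Σ(L_z)² = 28 ℏ²

m_l ∈ {-3, -2, -1, 0, 1, 2, 3}.
Σ m_l² = l(l+1)(2l+1)/3 = 3·4·7/3 = 28.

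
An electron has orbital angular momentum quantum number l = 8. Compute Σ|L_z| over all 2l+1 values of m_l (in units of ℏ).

m_l runs from −8 to 8, i.e. {-8, -7, -6, -5, -4, -3, -2, -1, 0, 1, 2, 3, 4, 5, 6, 7, 8}.
Σ|m_l| = l(l+1) = 72.

Σ|L_z| = 72 ℏ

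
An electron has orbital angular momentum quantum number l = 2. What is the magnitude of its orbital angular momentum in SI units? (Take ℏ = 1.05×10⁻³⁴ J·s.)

|L| = 2.57×10⁻³⁴ J·s

|L| = ℏ√(l(l+1)) = ℏ√(2·3) = √6 ℏ
Numerically, |L| = 2.449 × (1.05×10⁻³⁴ J·s) = 2.57×10⁻³⁴ J·s.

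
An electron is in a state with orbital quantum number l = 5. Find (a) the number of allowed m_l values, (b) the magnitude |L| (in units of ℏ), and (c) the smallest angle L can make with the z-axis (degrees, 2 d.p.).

There are 2l+1 = 11 values of m_l.
|L| = ℏ√(5·6) = √30 ℏ ≈ 5.477ℏ.
cos θ_min = 5/√30, so θ_min ≈ 24.09°.

11 values; |L| = √30 ℏ ≈ 5.477ℏ; θ_min ≈ 24.09°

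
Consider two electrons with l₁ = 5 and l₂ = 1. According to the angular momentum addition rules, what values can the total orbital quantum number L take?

L = 4, 5, 6

The total orbital quantum number L ranges from |l₁ − l₂| to l₁ + l₂ in integer steps.
L ∈ {4, 5, 6}.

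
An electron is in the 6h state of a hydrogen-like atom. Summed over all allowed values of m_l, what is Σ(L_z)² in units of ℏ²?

The 6h subshell has l = 5.
The allowed m_l values are -5, -4, -3, -2, -1, 0, 1, 2, 3, 4, 5.
Σ m_l² = l(l+1)(2l+1)/3 = 5·6·11/3 = 110.

Σ(L_z)² = 110 ℏ²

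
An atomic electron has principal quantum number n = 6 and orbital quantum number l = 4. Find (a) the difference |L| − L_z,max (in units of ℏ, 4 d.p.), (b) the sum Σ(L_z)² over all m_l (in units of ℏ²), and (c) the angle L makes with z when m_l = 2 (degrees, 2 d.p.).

|L|−L_z,max ≈ 0.4721ℏ; Σ(L_z)² = 60 ℏ²; θ(m_l=2) ≈ 63.43°

|L| − L_z,max = (2√5 − 4)ℏ ≈ 0.4721ℏ.
Σ m_l² = 60, so Σ(L_z)² = 60 ℏ².
For m_l = 2: cos θ = 2/√20, θ ≈ 63.43°.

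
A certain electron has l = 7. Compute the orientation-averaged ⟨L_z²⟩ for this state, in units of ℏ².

The allowed m_l values are -7, -6, -5, -4, -3, -2, -1, 0, 1, 2, 3, 4, 5, 6, 7.
⟨L_z²⟩ = ℏ²·(Σ m_l²)/(2l+1) = ℏ²·280/15 = 18.67ℏ².

⟨L_z²⟩ = 18.67 ℏ²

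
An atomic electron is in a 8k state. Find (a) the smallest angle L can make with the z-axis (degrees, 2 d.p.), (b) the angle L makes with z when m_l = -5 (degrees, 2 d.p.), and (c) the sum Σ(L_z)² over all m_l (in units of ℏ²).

θ_min ≈ 20.70°; θ(m_l=-5) ≈ 131.92°; Σ(L_z)² = 280 ℏ²

The 8k subshell has l = 7.
cos θ_min = 7/√56, so θ_min ≈ 20.70°.
For m_l = -5: cos θ = -5/√56, θ ≈ 131.92°.
Σ m_l² = 280, so Σ(L_z)² = 280 ℏ².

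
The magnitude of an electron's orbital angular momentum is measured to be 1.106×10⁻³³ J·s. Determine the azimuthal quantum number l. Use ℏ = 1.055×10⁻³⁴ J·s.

In units of ℏ, |L| ≈ 10.483.
l(l+1) ≈ 10.483² ≈ 109.90, so l = 10.

l = 10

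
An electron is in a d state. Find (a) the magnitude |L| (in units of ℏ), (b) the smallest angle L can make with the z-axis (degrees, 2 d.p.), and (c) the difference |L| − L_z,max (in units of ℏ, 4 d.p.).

The letter d corresponds to l = 2.
|L| = ℏ√(2·3) = √6 ℏ ≈ 2.449ℏ.
cos θ_min = 2/√6, so θ_min ≈ 35.26°.
|L| − L_z,max = (√6 − 2)ℏ ≈ 0.4495ℏ.

|L| = √6 ℏ ≈ 2.449ℏ; θ_min ≈ 35.26°; |L|−L_z,max ≈ 0.4495ℏ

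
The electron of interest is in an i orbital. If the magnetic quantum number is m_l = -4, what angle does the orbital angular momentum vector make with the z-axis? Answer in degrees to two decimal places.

θ ≈ 128.11°

An i state has l = 6.
|L|² = l(l+1)ℏ² = 42ℏ², so |L| = √42 ℏ.
L_z = m_l ℏ = −4ℏ.
cos θ = L_z/|L| = -4/√42, so θ ≈ 128.11°.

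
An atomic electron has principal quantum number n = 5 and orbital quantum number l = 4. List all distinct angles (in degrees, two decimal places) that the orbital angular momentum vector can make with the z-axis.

θ ∈ {26.57°, 47.87°, 63.43°, 77.08°, 90.00°, 102.92°, 116.57°, 132.13°, 153.43°}

|L| = ℏ√(l(l+1)) = 2√5 ℏ.
cos θ = m_l/√20 for each m_l ∈ {-4, -3, -2, -1, 0, 1, 2, 3, 4}.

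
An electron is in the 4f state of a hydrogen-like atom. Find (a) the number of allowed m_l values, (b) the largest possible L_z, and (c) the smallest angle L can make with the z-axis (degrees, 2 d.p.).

4f means n = 4, l = 3.
There are 2l+1 = 7 values of m_l.
L_z,max = lℏ = 3ℏ.
cos θ_min = 3/√12, so θ_min ≈ 30.00°.

7 values; L_z,max = 3ℏ; θ_min ≈ 30.00°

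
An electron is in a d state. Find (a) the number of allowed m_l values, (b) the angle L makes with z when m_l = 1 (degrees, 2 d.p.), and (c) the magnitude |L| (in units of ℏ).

5 values; θ(m_l=1) ≈ 65.91°; |L| = √6 ℏ ≈ 2.449ℏ

A d state has l = 2.
There are 2l+1 = 5 values of m_l.
For m_l = 1: cos θ = 1/√6, θ ≈ 65.91°.
|L| = ℏ√(2·3) = √6 ℏ ≈ 2.449ℏ.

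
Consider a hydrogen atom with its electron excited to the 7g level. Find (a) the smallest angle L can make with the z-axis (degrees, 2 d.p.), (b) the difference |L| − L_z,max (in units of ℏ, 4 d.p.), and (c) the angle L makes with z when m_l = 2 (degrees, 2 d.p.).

The 7g level has l = 4.
cos θ_min = 4/√20, so θ_min ≈ 26.57°.
|L| − L_z,max = (2√5 − 4)ℏ ≈ 0.4721ℏ.
For m_l = 2: cos θ = 2/√20, θ ≈ 63.43°.

θ_min ≈ 26.57°; |L|−L_z,max ≈ 0.4721ℏ; θ(m_l=2) ≈ 63.43°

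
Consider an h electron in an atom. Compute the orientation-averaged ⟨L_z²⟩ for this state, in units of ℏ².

⟨L_z²⟩ = 10 ℏ²

H corresponds to l = 5.
m_l ∈ {-5, -4, -3, -2, -1, 0, 1, 2, 3, 4, 5}.
Average of L_z² over 11 states: 110/11 ℏ² = 10 ℏ².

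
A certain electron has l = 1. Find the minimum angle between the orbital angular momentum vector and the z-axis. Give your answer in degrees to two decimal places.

θ_min ≈ 45.00°

|L| = √(l(l+1)) ℏ = √2 ℏ.
The smallest angle corresponds to the largest L_z, i.e. m_l = l = 1, giving L_z = 1ℏ.
cos θ_min = 1/√2, so θ_min ≈ 45.00°.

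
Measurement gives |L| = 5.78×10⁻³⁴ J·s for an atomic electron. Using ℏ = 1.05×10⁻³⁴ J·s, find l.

l = 5

|L|/ℏ = (5.78×10⁻³⁴)/(1.05×10⁻³⁴) ≈ 5.505.
l(l+1) ≈ 5.505² ≈ 30.30, so l = 5.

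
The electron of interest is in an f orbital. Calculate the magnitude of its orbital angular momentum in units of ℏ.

|L| = 2√3 ℏ ≈ 3.464ℏ

For an f orbital, l = 3.
|L| = ℏ√(l(l+1)) = ℏ√(3·4) = 2√3 ℏ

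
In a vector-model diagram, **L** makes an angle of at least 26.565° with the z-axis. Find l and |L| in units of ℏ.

l = 4, |L| = 2√5 ℏ ≈ 4.472ℏ

cos θ_min = l/√(l(l+1)) = √(l/(l+1)), so l/(l+1) = cos²(26.565°) = 0.8000.
Thus l = 0.8000/(1 − 0.8000) ≈ 4.
Then |L| = ℏ√(4·5) = 2√5 ℏ.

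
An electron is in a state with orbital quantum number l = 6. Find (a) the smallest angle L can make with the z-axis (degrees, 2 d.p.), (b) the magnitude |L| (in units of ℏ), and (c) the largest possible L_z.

θ_min ≈ 22.21°; |L| = √42 ℏ ≈ 6.481ℏ; L_z,max = 6ℏ

cos θ_min = 6/√42, so θ_min ≈ 22.21°.
|L| = ℏ√(6·7) = √42 ℏ ≈ 6.481ℏ.
L_z,max = lℏ = 6ℏ.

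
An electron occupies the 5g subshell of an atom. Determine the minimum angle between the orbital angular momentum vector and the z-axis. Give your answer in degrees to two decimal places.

θ_min ≈ 26.57°

For 5g, l = 4.
|L|² = l(l+1)ℏ² = 20ℏ², so |L| = 2√5 ℏ.
The smallest angle corresponds to the largest L_z, i.e. m_l = l = 4, giving L_z = 4ℏ.
cos θ_min = 4/√20, so θ_min ≈ 26.57°.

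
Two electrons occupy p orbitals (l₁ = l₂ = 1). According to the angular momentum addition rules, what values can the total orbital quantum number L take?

L = 0, 1, 2

The total orbital quantum number L ranges from |l₁ − l₂| to l₁ + l₂ in integer steps.
L ∈ {0, 1, 2}.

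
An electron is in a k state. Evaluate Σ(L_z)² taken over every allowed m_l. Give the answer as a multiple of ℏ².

Σ(L_z)² = 280 ℏ²

A k state has l = 7.
m_l ∈ {-7, -6, -5, -4, -3, -2, -1, 0, 1, 2, 3, 4, 5, 6, 7}.
Σ m_l² = l(l+1)(2l+1)/3 = 7·8·15/3 = 280.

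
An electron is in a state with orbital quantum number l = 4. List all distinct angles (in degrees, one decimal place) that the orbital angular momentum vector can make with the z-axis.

|L|² = l(l+1)ℏ² = 20ℏ², so |L| = 2√5 ℏ.
cos θ = m_l/√20 for each m_l ∈ {-4, -3, -2, -1, 0, 1, 2, 3, 4}.

θ ∈ {26.6°, 47.9°, 63.4°, 77.1°, 90.0°, 102.9°, 116.6°, 132.1°, 153.4°}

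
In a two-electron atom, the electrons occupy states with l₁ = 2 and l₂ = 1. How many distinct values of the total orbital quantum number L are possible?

3

The total orbital quantum number L ranges from |l₁ − l₂| to l₁ + l₂ in integer steps.
Allowed values: L = 1, 2, 3.
That is 3 values.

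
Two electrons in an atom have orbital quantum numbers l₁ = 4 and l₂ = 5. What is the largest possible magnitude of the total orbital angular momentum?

|L_tot|_max = 3√10 ℏ ≈ 9.487ℏ

The total orbital quantum number L ranges from |l₁ − l₂| to l₁ + l₂ in integer steps.
Allowed values: L = 1, 2, 3, 4, 5, 6, 7, 8, 9.
The largest magnitude corresponds to L = 9: |L_tot| = ℏ√(9·10) = 3√10 ℏ.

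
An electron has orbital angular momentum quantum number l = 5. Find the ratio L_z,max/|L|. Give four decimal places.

|L| = √30 ℏ ≈ 5.4772ℏ, while L_z,max = lℏ = 5ℏ.
L_z,max/|L| = 5/√30 = 0.9129.

L_z,max/|L| = 0.9129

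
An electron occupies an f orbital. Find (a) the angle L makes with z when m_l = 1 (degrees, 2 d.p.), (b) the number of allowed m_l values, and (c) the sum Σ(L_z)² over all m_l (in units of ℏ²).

For an f orbital, l = 3.
For m_l = 1: cos θ = 1/√12, θ ≈ 73.22°.
There are 2l+1 = 7 values of m_l.
Σ m_l² = 28, so Σ(L_z)² = 28 ℏ².

θ(m_l=1) ≈ 73.22°; 7 values; Σ(L_z)² = 28 ℏ²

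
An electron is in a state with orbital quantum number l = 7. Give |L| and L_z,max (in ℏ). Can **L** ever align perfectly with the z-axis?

|L| = 2√14 ℏ ≈ 7.4833ℏ, while L_z,max = lℏ = 7ℏ.
Since |L| > L_z,max, the vector can never point exactly along z; the closest it comes is θ_min = arccos(7/√56) ≈ 20.7°.

No: L_z,max = 7ℏ < |L| = 2√14 ℏ ≈ 7.483ℏ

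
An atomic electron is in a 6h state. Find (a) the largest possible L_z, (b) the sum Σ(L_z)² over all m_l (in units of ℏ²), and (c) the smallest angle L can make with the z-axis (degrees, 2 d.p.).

6h means n = 6, l = 5.
L_z,max = lℏ = 5ℏ.
Σ m_l² = 110, so Σ(L_z)² = 110 ℏ².
cos θ_min = 5/√30, so θ_min ≈ 24.09°.

L_z,max = 5ℏ; Σ(L_z)² = 110 ℏ²; θ_min ≈ 24.09°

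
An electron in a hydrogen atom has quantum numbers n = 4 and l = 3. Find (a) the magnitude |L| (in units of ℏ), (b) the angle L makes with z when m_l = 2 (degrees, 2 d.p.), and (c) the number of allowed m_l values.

|L| = 2√3 ℏ ≈ 3.464ℏ; θ(m_l=2) ≈ 54.74°; 7 values

|L| = ℏ√(3·4) = 2√3 ℏ ≈ 3.464ℏ.
For m_l = 2: cos θ = 2/√12, θ ≈ 54.74°.
There are 2l+1 = 7 values of m_l.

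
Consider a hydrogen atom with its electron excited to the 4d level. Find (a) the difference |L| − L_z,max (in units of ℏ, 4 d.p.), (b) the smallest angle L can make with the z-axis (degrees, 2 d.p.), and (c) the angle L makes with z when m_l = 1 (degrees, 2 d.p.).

|L|−L_z,max ≈ 0.4495ℏ; θ_min ≈ 35.26°; θ(m_l=1) ≈ 65.91°

The 4d level has l = 2.
|L| − L_z,max = (√6 − 2)ℏ ≈ 0.4495ℏ.
cos θ_min = 2/√6, so θ_min ≈ 35.26°.
For m_l = 1: cos θ = 1/√6, θ ≈ 65.91°.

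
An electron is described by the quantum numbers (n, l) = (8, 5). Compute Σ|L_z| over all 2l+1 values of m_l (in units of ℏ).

Σ|L_z| = 30 ℏ

m_l runs from −5 to 5, i.e. {-5, -4, -3, -2, -1, 0, 1, 2, 3, 4, 5}.
Σ|m_l| = 2·5(5+1)/2 = 30.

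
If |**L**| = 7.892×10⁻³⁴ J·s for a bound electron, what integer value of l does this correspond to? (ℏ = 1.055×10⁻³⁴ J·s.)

Dividing by ℏ: |L|/ℏ ≈ 7.481.
Set l(l+1) = 55.96; the integer solution is l = 7.

l = 7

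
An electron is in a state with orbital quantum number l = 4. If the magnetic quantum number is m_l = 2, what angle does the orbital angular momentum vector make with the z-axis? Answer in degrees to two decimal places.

θ ≈ 63.43°

|L| = √(l(l+1)) ℏ = 2√5 ℏ.
L_z = m_l ℏ = 2ℏ.
cos θ = L_z/|L| = 2/√20, so θ ≈ 63.43°.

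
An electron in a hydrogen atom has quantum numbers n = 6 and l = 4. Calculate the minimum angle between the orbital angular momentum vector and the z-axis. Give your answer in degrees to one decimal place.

θ_min ≈ 26.6°

|L| = ℏ√(l(l+1)) = 2√5 ℏ.
The smallest angle corresponds to the largest L_z, i.e. m_l = l = 4, giving L_z = 4ℏ.
cos θ_min = 4/√20, so θ_min ≈ 26.6°.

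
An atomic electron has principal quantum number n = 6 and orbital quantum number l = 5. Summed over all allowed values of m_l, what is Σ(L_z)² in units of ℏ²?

m_l runs from −5 to 5, i.e. {-5, -4, -3, -2, -1, 0, 1, 2, 3, 4, 5}.
Σ m_l² = l(l+1)(2l+1)/3 = 5·6·11/3 = 110.

Σ(L_z)² = 110 ℏ²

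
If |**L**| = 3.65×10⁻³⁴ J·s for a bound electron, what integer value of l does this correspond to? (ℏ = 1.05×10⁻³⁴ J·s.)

|L|/ℏ = (3.65×10⁻³⁴)/(1.05×10⁻³⁴) ≈ 3.476.
l(l+1) ≈ 3.476² ≈ 12.08, so l = 3.

l = 3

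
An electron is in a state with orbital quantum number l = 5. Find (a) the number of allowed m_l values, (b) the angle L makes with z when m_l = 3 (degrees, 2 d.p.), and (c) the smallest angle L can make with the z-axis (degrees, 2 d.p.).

11 values; θ(m_l=3) ≈ 56.79°; θ_min ≈ 24.09°

There are 2l+1 = 11 values of m_l.
For m_l = 3: cos θ = 3/√30, θ ≈ 56.79°.
cos θ_min = 5/√30, so θ_min ≈ 24.09°.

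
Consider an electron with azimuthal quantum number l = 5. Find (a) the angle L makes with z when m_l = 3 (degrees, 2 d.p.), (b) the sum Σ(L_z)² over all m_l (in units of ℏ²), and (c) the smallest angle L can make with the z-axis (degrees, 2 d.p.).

For m_l = 3: cos θ = 3/√30, θ ≈ 56.79°.
Σ m_l² = 110, so Σ(L_z)² = 110 ℏ².
cos θ_min = 5/√30, so θ_min ≈ 24.09°.

θ(m_l=3) ≈ 56.79°; Σ(L_z)² = 110 ℏ²; θ_min ≈ 24.09°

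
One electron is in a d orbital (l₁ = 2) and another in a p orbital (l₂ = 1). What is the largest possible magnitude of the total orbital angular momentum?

|L_tot|_max = 2√3 ℏ ≈ 3.464ℏ

L runs from |2 − 1| = 1 to 2 + 1 = 3.
L ∈ {1, 2, 3}.
The largest magnitude corresponds to L = 3: |L_tot| = ℏ√(3·4) = 2√3 ℏ.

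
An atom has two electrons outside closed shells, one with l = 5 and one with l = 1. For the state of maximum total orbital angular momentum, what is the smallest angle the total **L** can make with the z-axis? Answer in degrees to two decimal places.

θ_min ≈ 22.21°

By the triangle rule, |l₁ − l₂| ≤ L ≤ l₁ + l₂.
So L can be 4, 5, 6.
The maximum is L = 6, with |L_tot| = ℏ√(6·7) = √42 ℏ.
The minimum angle with z is arccos(6/√42) ≈ 22.21°.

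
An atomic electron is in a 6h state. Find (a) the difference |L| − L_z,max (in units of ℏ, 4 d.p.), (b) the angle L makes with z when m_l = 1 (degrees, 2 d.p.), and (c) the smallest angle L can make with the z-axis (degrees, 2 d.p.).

For 6h, l = 5.
|L| − L_z,max = (√30 − 5)ℏ ≈ 0.4772ℏ.
For m_l = 1: cos θ = 1/√30, θ ≈ 79.48°.
cos θ_min = 5/√30, so θ_min ≈ 24.09°.

|L|−L_z,max ≈ 0.4772ℏ; θ(m_l=1) ≈ 79.48°; θ_min ≈ 24.09°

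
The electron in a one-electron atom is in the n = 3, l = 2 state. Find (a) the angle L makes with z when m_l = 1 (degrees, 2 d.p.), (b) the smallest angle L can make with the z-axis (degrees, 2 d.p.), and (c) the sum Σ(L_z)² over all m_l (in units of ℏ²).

θ(m_l=1) ≈ 65.91°; θ_min ≈ 35.26°; Σ(L_z)² = 10 ℏ²

For m_l = 1: cos θ = 1/√6, θ ≈ 65.91°.
cos θ_min = 2/√6, so θ_min ≈ 35.26°.
Σ m_l² = 10, so Σ(L_z)² = 10 ℏ².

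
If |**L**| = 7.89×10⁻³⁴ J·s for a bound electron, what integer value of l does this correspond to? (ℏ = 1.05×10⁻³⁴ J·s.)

l = 7

Dividing by ℏ: |L|/ℏ ≈ 7.514.
Set l(l+1) = 56.46; the integer solution is l = 7.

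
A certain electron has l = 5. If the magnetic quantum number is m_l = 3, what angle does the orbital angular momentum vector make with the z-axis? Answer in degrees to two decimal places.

θ ≈ 56.79°

|L|² = l(l+1)ℏ² = 30ℏ², so |L| = √30 ℏ.
L_z = m_l ℏ = 3ℏ.
cos θ = L_z/|L| = 3/√30, so θ ≈ 56.79°.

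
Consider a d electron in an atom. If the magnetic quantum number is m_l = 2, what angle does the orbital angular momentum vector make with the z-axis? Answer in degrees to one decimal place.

θ ≈ 35.3°

The letter d corresponds to l = 2.
|L| = √(l(l+1)) ℏ = √6 ℏ.
L_z = m_l ℏ = 2ℏ.
cos θ = L_z/|L| = 2/√6, so θ ≈ 35.3°.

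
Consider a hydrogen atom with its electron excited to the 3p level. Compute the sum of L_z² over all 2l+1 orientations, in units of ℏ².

Σ(L_z)² = 2 ℏ²

The 3p level has l = 1.
The allowed m_l values are -1, 0, 1.
Σ m_l² = l(l+1)(2l+1)/3 = 1·2·3/3 = 2.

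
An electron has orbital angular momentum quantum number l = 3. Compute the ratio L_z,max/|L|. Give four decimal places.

|L| = 2√3 ℏ ≈ 3.4641ℏ, while L_z,max = lℏ = 3ℏ.
L_z,max/|L| = 3/√12 = 0.8660.

L_z,max/|L| = 0.8660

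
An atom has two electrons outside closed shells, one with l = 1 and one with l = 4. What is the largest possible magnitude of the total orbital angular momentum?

Angular momentum addition gives L = |l₁ − l₂|, …, l₁ + l₂.
Allowed values: L = 3, 4, 5.
The largest magnitude corresponds to L = 5: |L_tot| = ℏ√(5·6) = √30 ℏ.

|L_tot|_max = √30 ℏ ≈ 5.477ℏ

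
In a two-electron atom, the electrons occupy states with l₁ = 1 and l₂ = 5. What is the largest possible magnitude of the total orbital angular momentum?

By the triangle rule, |l₁ − l₂| ≤ L ≤ l₁ + l₂.
L ∈ {4, 5, 6}.
The largest magnitude corresponds to L = 6: |L_tot| = ℏ√(6·7) = √42 ℏ.

|L_tot|_max = √42 ℏ ≈ 6.481ℏ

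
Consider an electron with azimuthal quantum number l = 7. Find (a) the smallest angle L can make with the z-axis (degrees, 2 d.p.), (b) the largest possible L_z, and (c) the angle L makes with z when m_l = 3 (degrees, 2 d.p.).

cos θ_min = 7/√56, so θ_min ≈ 20.70°.
L_z,max = lℏ = 7ℏ.
For m_l = 3: cos θ = 3/√56, θ ≈ 66.37°.

θ_min ≈ 20.70°; L_z,max = 7ℏ; θ(m_l=3) ≈ 66.37°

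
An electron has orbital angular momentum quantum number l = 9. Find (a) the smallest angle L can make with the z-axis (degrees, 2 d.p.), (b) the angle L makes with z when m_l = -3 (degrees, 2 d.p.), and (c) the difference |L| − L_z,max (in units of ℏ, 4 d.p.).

θ_min ≈ 18.43°; θ(m_l=-3) ≈ 108.43°; |L|−L_z,max ≈ 0.4868ℏ

cos θ_min = 9/√90, so θ_min ≈ 18.43°.
For m_l = -3: cos θ = -3/√90, θ ≈ 108.43°.
|L| − L_z,max = (3√10 − 9)ℏ ≈ 0.4868ℏ.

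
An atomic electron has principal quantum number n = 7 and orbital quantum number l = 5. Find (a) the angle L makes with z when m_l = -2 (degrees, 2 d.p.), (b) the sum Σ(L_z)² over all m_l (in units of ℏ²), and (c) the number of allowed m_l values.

For m_l = -2: cos θ = -2/√30, θ ≈ 111.42°.
Σ m_l² = 110, so Σ(L_z)² = 110 ℏ².
There are 2l+1 = 11 values of m_l.

θ(m_l=-2) ≈ 111.42°; Σ(L_z)² = 110 ℏ²; 11 values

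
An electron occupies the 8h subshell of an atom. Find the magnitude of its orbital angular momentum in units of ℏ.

|L| = √30 ℏ ≈ 5.477ℏ

For 8h, l = 5.
|L| = ℏ√(l(l+1)) = ℏ√(5·6) = √30 ℏ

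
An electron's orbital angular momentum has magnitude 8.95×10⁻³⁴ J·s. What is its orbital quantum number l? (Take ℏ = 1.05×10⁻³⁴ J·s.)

l = 8

Dividing by ℏ: |L|/ℏ ≈ 8.524.
l(l+1) ≈ 8.524² ≈ 72.66, so l = 8.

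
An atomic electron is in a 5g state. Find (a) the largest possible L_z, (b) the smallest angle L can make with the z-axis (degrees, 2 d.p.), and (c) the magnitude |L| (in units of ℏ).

5g means n = 5, l = 4.
L_z,max = lℏ = 4ℏ.
cos θ_min = 4/√20, so θ_min ≈ 26.57°.
|L| = ℏ√(4·5) = 2√5 ℏ ≈ 4.472ℏ.

L_z,max = 4ℏ; θ_min ≈ 26.57°; |L| = 2√5 ℏ ≈ 4.472ℏ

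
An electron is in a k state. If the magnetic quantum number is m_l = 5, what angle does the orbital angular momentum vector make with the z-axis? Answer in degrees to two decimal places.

θ ≈ 48.08°

A k state has l = 7.
|L| = √(l(l+1)) ℏ = 2√14 ℏ.
L_z = m_l ℏ = 5ℏ.
cos θ = L_z/|L| = 5/√56, so θ ≈ 48.08°.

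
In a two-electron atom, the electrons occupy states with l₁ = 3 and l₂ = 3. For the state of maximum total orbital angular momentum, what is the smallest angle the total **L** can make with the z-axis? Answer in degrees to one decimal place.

θ_min ≈ 22.2°

L runs from |3 − 3| = 0 to 3 + 3 = 6.
Allowed values: L = 0, 1, 2, 3, 4, 5, 6.
The maximum is L = 6, with |L_tot| = ℏ√(6·7) = √42 ℏ.
The minimum angle with z is arccos(6/√42) ≈ 22.2°.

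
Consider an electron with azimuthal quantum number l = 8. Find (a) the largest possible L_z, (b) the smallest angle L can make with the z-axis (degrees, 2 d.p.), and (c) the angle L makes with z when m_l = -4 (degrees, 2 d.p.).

L_z,max = 8ℏ; θ_min ≈ 19.47°; θ(m_l=-4) ≈ 118.13°

L_z,max = lℏ = 8ℏ.
cos θ_min = 8/√72, so θ_min ≈ 19.47°.
For m_l = -4: cos θ = -4/√72, θ ≈ 118.13°.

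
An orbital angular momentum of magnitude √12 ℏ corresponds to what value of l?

l = 3

Since |L|² = l(l+1)ℏ², l(l+1) = 12.
The positive root is l = 3.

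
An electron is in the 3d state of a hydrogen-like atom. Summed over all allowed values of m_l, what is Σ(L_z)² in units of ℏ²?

Σ(L_z)² = 10 ℏ²

For 3d, l = 2.
The allowed m_l values are -2, -1, 0, 1, 2.
Σ m_l² = 2·(1 + 4) = 10.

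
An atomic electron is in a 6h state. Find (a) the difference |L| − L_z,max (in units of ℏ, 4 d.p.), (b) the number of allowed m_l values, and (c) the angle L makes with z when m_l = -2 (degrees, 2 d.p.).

For 6h, l = 5.
|L| − L_z,max = (√30 − 5)ℏ ≈ 0.4772ℏ.
There are 2l+1 = 11 values of m_l.
For m_l = -2: cos θ = -2/√30, θ ≈ 111.42°.

|L|−L_z,max ≈ 0.4772ℏ; 11 values; θ(m_l=-2) ≈ 111.42°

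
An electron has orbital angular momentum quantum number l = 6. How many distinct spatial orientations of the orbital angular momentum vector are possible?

13

The number of m_l values is 2l + 1 = 2·6 + 1 = 13.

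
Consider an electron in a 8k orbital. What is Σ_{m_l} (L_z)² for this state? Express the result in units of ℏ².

8k means n = 8, l = 7.
m_l ∈ {-7, -6, -5, -4, -3, -2, -1, 0, 1, 2, 3, 4, 5, 6, 7}.
Summing m² from −7 to 7: Σ m_l² = 280.

Σ(L_z)² = 280 ℏ²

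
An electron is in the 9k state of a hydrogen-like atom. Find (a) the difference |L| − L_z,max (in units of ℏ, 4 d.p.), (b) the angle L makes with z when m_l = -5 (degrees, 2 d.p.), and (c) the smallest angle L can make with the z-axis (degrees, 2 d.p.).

|L|−L_z,max ≈ 0.4833ℏ; θ(m_l=-5) ≈ 131.92°; θ_min ≈ 20.70°

9k means n = 9, l = 7.
|L| − L_z,max = (2√14 − 7)ℏ ≈ 0.4833ℏ.
For m_l = -5: cos θ = -5/√56, θ ≈ 131.92°.
cos θ_min = 7/√56, so θ_min ≈ 20.70°.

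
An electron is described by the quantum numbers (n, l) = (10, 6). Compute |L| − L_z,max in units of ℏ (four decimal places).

|L| = √42 ℏ ≈ 6.4807ℏ, while L_z,max = lℏ = 6ℏ.
The difference is (√42 − 6)ℏ ≈ 0.4807ℏ.

|L| − L_z,max ≈ 0.4807ℏ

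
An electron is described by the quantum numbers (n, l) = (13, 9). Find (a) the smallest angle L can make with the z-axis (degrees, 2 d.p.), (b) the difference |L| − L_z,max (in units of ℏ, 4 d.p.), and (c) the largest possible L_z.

cos θ_min = 9/√90, so θ_min ≈ 18.43°.
|L| − L_z,max = (3√10 − 9)ℏ ≈ 0.4868ℏ.
L_z,max = lℏ = 9ℏ.

θ_min ≈ 18.43°; |L|−L_z,max ≈ 0.4868ℏ; L_z,max = 9ℏ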